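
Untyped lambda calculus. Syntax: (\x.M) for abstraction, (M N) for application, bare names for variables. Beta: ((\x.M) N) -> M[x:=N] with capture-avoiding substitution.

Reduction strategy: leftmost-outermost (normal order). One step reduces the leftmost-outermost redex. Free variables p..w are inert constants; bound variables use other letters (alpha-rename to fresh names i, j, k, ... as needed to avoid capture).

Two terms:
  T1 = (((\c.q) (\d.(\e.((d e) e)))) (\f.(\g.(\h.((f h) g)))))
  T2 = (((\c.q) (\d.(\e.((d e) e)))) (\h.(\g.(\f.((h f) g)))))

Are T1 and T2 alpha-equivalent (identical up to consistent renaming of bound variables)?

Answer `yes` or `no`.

Answer: yes

Derivation:
Term 1: (((\c.q) (\d.(\e.((d e) e)))) (\f.(\g.(\h.((f h) g)))))
Term 2: (((\c.q) (\d.(\e.((d e) e)))) (\h.(\g.(\f.((h f) g)))))
Alpha-equivalence: compare structure up to binder renaming.
Result: True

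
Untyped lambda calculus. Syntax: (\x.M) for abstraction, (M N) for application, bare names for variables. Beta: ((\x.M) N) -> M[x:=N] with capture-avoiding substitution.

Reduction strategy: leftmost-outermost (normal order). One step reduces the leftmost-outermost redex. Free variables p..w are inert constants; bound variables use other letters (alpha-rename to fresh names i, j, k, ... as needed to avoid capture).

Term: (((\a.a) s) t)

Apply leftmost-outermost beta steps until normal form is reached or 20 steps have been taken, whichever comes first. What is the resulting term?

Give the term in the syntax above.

Step 0: (((\a.a) s) t)
Step 1: (s t)

Answer: (s t)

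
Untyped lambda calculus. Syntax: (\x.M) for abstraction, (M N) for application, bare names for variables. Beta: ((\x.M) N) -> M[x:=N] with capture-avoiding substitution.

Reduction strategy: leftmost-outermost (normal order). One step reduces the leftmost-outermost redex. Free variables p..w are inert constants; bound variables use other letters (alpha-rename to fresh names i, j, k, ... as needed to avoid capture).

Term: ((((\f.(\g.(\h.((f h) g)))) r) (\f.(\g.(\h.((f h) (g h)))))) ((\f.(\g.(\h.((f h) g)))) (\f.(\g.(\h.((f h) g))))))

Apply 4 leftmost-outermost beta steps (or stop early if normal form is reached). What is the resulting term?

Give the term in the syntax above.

Step 0: ((((\f.(\g.(\h.((f h) g)))) r) (\f.(\g.(\h.((f h) (g h)))))) ((\f.(\g.(\h.((f h) g)))) (\f.(\g.(\h.((f h) g))))))
Step 1: (((\g.(\h.((r h) g))) (\f.(\g.(\h.((f h) (g h)))))) ((\f.(\g.(\h.((f h) g)))) (\f.(\g.(\h.((f h) g))))))
Step 2: ((\h.((r h) (\f.(\g.(\h.((f h) (g h))))))) ((\f.(\g.(\h.((f h) g)))) (\f.(\g.(\h.((f h) g))))))
Step 3: ((r ((\f.(\g.(\h.((f h) g)))) (\f.(\g.(\h.((f h) g)))))) (\f.(\g.(\h.((f h) (g h))))))
Step 4: ((r (\g.(\h.(((\f.(\g.(\h.((f h) g)))) h) g)))) (\f.(\g.(\h.((f h) (g h))))))

Answer: ((r (\g.(\h.(((\f.(\g.(\h.((f h) g)))) h) g)))) (\f.(\g.(\h.((f h) (g h))))))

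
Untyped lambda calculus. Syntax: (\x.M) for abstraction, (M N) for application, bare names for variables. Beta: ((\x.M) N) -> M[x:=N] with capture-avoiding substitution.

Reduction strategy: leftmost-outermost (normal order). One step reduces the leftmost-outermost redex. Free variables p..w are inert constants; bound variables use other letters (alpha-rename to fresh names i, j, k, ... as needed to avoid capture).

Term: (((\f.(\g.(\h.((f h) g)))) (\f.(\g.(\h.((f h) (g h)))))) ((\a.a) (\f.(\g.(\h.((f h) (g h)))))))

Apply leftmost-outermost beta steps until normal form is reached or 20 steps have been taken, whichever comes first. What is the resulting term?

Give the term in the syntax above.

Answer: (\h.(\i.((h i) (\g.(\h.((i h) (g h)))))))

Derivation:
Step 0: (((\f.(\g.(\h.((f h) g)))) (\f.(\g.(\h.((f h) (g h)))))) ((\a.a) (\f.(\g.(\h.((f h) (g h)))))))
Step 1: ((\g.(\h.(((\f.(\g.(\h.((f h) (g h))))) h) g))) ((\a.a) (\f.(\g.(\h.((f h) (g h)))))))
Step 2: (\h.(((\f.(\g.(\h.((f h) (g h))))) h) ((\a.a) (\f.(\g.(\h.((f h) (g h))))))))
Step 3: (\h.((\g.(\i.((h i) (g i)))) ((\a.a) (\f.(\g.(\h.((f h) (g h))))))))
Step 4: (\h.(\i.((h i) (((\a.a) (\f.(\g.(\h.((f h) (g h)))))) i))))
Step 5: (\h.(\i.((h i) ((\f.(\g.(\h.((f h) (g h))))) i))))
Step 6: (\h.(\i.((h i) (\g.(\h.((i h) (g h)))))))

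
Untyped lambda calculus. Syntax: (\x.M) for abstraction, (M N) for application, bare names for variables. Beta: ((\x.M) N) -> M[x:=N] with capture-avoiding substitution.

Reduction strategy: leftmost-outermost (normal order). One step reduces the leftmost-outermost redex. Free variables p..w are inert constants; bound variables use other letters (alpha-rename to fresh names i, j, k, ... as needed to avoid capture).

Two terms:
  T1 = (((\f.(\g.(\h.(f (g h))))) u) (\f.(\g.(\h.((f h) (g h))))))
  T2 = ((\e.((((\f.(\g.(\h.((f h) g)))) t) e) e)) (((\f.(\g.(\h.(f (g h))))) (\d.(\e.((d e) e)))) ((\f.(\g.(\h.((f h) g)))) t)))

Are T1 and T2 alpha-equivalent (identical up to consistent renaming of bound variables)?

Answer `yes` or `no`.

Answer: no

Derivation:
Term 1: (((\f.(\g.(\h.(f (g h))))) u) (\f.(\g.(\h.((f h) (g h))))))
Term 2: ((\e.((((\f.(\g.(\h.((f h) g)))) t) e) e)) (((\f.(\g.(\h.(f (g h))))) (\d.(\e.((d e) e)))) ((\f.(\g.(\h.((f h) g)))) t)))
Alpha-equivalence: compare structure up to binder renaming.
Result: False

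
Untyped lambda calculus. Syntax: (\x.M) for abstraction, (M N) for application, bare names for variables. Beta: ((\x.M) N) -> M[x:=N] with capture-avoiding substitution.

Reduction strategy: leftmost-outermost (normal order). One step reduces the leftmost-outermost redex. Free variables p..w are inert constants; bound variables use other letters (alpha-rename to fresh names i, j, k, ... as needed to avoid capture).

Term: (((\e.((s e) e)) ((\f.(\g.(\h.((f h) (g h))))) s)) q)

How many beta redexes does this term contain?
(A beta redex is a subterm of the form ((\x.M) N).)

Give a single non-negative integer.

Term: (((\e.((s e) e)) ((\f.(\g.(\h.((f h) (g h))))) s)) q)
  Redex: ((\e.((s e) e)) ((\f.(\g.(\h.((f h) (g h))))) s))
  Redex: ((\f.(\g.(\h.((f h) (g h))))) s)
Total redexes: 2

Answer: 2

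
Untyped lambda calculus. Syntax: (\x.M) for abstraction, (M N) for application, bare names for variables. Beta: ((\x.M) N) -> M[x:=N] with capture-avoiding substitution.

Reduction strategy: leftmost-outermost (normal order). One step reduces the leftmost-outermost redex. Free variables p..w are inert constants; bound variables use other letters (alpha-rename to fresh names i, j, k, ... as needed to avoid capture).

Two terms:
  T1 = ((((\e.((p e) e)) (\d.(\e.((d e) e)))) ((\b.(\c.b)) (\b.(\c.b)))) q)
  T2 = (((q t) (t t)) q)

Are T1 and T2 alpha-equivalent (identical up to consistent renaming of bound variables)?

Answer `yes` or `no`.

Term 1: ((((\e.((p e) e)) (\d.(\e.((d e) e)))) ((\b.(\c.b)) (\b.(\c.b)))) q)
Term 2: (((q t) (t t)) q)
Alpha-equivalence: compare structure up to binder renaming.
Result: False

Answer: no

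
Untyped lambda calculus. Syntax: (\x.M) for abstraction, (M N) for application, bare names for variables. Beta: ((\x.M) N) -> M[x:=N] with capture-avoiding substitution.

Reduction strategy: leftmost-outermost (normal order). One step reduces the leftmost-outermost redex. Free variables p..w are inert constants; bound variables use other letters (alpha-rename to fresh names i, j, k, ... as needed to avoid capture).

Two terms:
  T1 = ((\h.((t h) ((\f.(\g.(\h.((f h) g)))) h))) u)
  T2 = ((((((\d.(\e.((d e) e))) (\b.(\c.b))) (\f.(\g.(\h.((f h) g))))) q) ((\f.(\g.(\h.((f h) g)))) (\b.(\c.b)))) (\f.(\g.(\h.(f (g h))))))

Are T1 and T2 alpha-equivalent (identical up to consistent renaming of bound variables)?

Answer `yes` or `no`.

Answer: no

Derivation:
Term 1: ((\h.((t h) ((\f.(\g.(\h.((f h) g)))) h))) u)
Term 2: ((((((\d.(\e.((d e) e))) (\b.(\c.b))) (\f.(\g.(\h.((f h) g))))) q) ((\f.(\g.(\h.((f h) g)))) (\b.(\c.b)))) (\f.(\g.(\h.(f (g h))))))
Alpha-equivalence: compare structure up to binder renaming.
Result: False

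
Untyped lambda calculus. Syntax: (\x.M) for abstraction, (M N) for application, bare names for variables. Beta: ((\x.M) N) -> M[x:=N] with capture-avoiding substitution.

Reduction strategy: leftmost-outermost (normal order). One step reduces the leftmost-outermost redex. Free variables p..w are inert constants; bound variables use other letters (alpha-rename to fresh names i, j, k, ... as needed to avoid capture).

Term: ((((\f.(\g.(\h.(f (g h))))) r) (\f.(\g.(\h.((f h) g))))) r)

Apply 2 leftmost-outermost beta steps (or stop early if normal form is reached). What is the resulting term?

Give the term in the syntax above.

Step 0: ((((\f.(\g.(\h.(f (g h))))) r) (\f.(\g.(\h.((f h) g))))) r)
Step 1: (((\g.(\h.(r (g h)))) (\f.(\g.(\h.((f h) g))))) r)
Step 2: ((\h.(r ((\f.(\g.(\h.((f h) g)))) h))) r)

Answer: ((\h.(r ((\f.(\g.(\h.((f h) g)))) h))) r)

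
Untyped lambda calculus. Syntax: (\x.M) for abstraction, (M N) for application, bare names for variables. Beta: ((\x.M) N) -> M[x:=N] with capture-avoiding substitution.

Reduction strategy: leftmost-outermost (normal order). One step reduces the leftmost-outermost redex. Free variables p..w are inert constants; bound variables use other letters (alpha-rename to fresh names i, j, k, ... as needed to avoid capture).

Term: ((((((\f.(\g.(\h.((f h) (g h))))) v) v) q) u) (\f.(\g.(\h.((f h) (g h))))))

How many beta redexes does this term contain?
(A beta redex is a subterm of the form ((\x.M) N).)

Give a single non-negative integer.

Term: ((((((\f.(\g.(\h.((f h) (g h))))) v) v) q) u) (\f.(\g.(\h.((f h) (g h))))))
  Redex: ((\f.(\g.(\h.((f h) (g h))))) v)
Total redexes: 1

Answer: 1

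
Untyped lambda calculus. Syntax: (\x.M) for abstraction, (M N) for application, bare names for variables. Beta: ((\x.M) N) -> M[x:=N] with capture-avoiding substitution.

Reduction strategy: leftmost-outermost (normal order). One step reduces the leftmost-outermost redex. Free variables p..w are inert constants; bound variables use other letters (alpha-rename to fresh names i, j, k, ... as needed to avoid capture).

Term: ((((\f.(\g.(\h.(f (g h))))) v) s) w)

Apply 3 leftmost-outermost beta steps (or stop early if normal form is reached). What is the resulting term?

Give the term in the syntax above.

Answer: (v (s w))

Derivation:
Step 0: ((((\f.(\g.(\h.(f (g h))))) v) s) w)
Step 1: (((\g.(\h.(v (g h)))) s) w)
Step 2: ((\h.(v (s h))) w)
Step 3: (v (s w))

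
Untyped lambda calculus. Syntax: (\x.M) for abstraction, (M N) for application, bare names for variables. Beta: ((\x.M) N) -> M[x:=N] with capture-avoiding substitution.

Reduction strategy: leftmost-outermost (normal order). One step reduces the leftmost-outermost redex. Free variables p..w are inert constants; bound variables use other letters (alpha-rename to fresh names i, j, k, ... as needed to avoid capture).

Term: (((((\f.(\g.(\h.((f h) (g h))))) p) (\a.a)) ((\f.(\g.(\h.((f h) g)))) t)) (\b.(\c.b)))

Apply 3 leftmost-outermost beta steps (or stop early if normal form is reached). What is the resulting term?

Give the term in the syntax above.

Step 0: (((((\f.(\g.(\h.((f h) (g h))))) p) (\a.a)) ((\f.(\g.(\h.((f h) g)))) t)) (\b.(\c.b)))
Step 1: ((((\g.(\h.((p h) (g h)))) (\a.a)) ((\f.(\g.(\h.((f h) g)))) t)) (\b.(\c.b)))
Step 2: (((\h.((p h) ((\a.a) h))) ((\f.(\g.(\h.((f h) g)))) t)) (\b.(\c.b)))
Step 3: (((p ((\f.(\g.(\h.((f h) g)))) t)) ((\a.a) ((\f.(\g.(\h.((f h) g)))) t))) (\b.(\c.b)))

Answer: (((p ((\f.(\g.(\h.((f h) g)))) t)) ((\a.a) ((\f.(\g.(\h.((f h) g)))) t))) (\b.(\c.b)))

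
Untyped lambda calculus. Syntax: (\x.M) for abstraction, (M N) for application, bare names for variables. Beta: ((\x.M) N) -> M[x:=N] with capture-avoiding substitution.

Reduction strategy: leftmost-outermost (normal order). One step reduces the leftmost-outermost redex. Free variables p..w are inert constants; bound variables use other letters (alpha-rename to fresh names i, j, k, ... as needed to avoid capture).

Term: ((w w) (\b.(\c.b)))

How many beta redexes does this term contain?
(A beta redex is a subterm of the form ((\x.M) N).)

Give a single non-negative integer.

Answer: 0

Derivation:
Term: ((w w) (\b.(\c.b)))
  (no redexes)
Total redexes: 0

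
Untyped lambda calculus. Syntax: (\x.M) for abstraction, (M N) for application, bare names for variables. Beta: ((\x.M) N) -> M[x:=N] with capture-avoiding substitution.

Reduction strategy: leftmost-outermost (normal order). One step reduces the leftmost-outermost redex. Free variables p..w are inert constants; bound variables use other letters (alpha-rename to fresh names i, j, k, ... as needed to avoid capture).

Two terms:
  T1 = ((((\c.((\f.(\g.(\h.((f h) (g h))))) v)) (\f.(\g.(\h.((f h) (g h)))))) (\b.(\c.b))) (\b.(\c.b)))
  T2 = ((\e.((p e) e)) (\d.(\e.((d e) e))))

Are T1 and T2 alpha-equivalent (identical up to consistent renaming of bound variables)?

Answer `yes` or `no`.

Answer: no

Derivation:
Term 1: ((((\c.((\f.(\g.(\h.((f h) (g h))))) v)) (\f.(\g.(\h.((f h) (g h)))))) (\b.(\c.b))) (\b.(\c.b)))
Term 2: ((\e.((p e) e)) (\d.(\e.((d e) e))))
Alpha-equivalence: compare structure up to binder renaming.
Result: False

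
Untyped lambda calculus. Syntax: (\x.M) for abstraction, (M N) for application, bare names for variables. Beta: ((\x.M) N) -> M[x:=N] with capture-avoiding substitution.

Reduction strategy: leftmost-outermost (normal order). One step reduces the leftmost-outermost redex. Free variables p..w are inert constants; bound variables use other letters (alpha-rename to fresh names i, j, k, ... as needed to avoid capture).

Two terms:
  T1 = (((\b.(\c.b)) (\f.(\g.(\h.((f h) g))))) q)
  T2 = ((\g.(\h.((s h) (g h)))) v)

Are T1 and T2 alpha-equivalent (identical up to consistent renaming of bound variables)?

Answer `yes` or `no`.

Term 1: (((\b.(\c.b)) (\f.(\g.(\h.((f h) g))))) q)
Term 2: ((\g.(\h.((s h) (g h)))) v)
Alpha-equivalence: compare structure up to binder renaming.
Result: False

Answer: no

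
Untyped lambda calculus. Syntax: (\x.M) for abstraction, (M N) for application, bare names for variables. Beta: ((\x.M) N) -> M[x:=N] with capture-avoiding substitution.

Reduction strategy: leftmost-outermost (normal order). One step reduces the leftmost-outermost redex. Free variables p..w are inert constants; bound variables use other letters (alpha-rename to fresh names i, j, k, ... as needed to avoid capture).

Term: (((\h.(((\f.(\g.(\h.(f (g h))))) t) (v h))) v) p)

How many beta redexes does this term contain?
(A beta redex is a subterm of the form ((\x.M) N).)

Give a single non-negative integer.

Term: (((\h.(((\f.(\g.(\h.(f (g h))))) t) (v h))) v) p)
  Redex: ((\h.(((\f.(\g.(\h.(f (g h))))) t) (v h))) v)
  Redex: ((\f.(\g.(\h.(f (g h))))) t)
Total redexes: 2

Answer: 2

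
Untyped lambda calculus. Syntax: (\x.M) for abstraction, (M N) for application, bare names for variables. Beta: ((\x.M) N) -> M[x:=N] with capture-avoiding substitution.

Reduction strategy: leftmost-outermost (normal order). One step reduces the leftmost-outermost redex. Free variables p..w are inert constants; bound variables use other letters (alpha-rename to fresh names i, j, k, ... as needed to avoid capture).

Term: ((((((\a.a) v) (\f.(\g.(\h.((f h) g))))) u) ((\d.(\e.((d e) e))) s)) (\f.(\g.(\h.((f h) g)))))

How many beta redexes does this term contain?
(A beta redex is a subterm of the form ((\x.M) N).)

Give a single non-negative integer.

Answer: 2

Derivation:
Term: ((((((\a.a) v) (\f.(\g.(\h.((f h) g))))) u) ((\d.(\e.((d e) e))) s)) (\f.(\g.(\h.((f h) g)))))
  Redex: ((\a.a) v)
  Redex: ((\d.(\e.((d e) e))) s)
Total redexes: 2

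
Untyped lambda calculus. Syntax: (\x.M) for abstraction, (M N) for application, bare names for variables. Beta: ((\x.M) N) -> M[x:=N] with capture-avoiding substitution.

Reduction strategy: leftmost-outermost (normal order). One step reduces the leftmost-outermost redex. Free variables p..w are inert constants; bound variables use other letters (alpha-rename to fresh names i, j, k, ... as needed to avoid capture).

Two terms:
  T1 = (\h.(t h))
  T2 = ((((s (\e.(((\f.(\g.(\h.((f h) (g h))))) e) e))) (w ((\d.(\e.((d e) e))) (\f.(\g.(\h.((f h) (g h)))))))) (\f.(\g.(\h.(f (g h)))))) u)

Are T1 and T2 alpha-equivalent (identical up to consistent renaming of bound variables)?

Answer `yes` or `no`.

Term 1: (\h.(t h))
Term 2: ((((s (\e.(((\f.(\g.(\h.((f h) (g h))))) e) e))) (w ((\d.(\e.((d e) e))) (\f.(\g.(\h.((f h) (g h)))))))) (\f.(\g.(\h.(f (g h)))))) u)
Alpha-equivalence: compare structure up to binder renaming.
Result: False

Answer: no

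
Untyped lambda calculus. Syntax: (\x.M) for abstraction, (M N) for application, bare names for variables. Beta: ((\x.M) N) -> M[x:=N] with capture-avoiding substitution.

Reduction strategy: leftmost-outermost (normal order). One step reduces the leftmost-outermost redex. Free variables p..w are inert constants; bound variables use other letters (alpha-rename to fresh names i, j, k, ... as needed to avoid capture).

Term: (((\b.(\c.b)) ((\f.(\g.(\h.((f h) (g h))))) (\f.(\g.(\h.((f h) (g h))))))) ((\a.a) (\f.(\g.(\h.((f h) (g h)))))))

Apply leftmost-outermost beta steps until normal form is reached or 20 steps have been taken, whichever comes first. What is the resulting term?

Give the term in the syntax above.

Answer: (\g.(\h.(\i.((h i) ((g h) i)))))

Derivation:
Step 0: (((\b.(\c.b)) ((\f.(\g.(\h.((f h) (g h))))) (\f.(\g.(\h.((f h) (g h))))))) ((\a.a) (\f.(\g.(\h.((f h) (g h)))))))
Step 1: ((\c.((\f.(\g.(\h.((f h) (g h))))) (\f.(\g.(\h.((f h) (g h))))))) ((\a.a) (\f.(\g.(\h.((f h) (g h)))))))
Step 2: ((\f.(\g.(\h.((f h) (g h))))) (\f.(\g.(\h.((f h) (g h))))))
Step 3: (\g.(\h.(((\f.(\g.(\h.((f h) (g h))))) h) (g h))))
Step 4: (\g.(\h.((\g.(\i.((h i) (g i)))) (g h))))
Step 5: (\g.(\h.(\i.((h i) ((g h) i)))))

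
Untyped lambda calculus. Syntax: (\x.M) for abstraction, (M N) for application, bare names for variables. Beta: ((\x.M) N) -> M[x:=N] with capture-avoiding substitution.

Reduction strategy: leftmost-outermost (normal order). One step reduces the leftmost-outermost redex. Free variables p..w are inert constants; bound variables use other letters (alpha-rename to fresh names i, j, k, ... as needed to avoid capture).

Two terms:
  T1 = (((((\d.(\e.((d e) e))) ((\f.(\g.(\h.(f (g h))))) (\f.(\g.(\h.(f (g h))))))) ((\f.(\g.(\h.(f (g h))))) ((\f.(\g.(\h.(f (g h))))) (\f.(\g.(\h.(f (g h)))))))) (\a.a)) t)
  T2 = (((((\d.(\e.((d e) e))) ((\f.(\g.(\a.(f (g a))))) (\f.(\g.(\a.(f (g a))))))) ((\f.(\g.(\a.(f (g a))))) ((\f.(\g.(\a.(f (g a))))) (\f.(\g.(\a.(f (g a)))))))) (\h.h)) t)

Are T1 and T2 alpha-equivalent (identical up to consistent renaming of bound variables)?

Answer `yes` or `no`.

Term 1: (((((\d.(\e.((d e) e))) ((\f.(\g.(\h.(f (g h))))) (\f.(\g.(\h.(f (g h))))))) ((\f.(\g.(\h.(f (g h))))) ((\f.(\g.(\h.(f (g h))))) (\f.(\g.(\h.(f (g h)))))))) (\a.a)) t)
Term 2: (((((\d.(\e.((d e) e))) ((\f.(\g.(\a.(f (g a))))) (\f.(\g.(\a.(f (g a))))))) ((\f.(\g.(\a.(f (g a))))) ((\f.(\g.(\a.(f (g a))))) (\f.(\g.(\a.(f (g a)))))))) (\h.h)) t)
Alpha-equivalence: compare structure up to binder renaming.
Result: True

Answer: yes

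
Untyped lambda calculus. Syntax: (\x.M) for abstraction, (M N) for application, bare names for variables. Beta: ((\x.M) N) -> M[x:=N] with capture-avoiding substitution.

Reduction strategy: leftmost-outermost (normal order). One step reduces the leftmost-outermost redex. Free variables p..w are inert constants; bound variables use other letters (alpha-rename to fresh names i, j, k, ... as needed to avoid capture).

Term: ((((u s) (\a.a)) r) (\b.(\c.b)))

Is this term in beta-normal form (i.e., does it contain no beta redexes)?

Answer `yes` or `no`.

Term: ((((u s) (\a.a)) r) (\b.(\c.b)))
No beta redexes found.

Answer: yes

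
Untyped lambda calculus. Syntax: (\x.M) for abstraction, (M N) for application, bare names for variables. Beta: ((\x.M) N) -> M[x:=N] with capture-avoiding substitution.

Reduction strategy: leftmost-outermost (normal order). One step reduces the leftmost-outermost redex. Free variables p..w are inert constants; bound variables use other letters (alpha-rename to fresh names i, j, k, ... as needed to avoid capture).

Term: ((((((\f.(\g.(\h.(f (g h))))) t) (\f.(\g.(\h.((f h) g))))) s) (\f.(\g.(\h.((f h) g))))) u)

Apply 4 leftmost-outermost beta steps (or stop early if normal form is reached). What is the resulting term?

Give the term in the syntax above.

Answer: (((t (\g.(\h.((s h) g)))) (\f.(\g.(\h.((f h) g))))) u)

Derivation:
Step 0: ((((((\f.(\g.(\h.(f (g h))))) t) (\f.(\g.(\h.((f h) g))))) s) (\f.(\g.(\h.((f h) g))))) u)
Step 1: (((((\g.(\h.(t (g h)))) (\f.(\g.(\h.((f h) g))))) s) (\f.(\g.(\h.((f h) g))))) u)
Step 2: ((((\h.(t ((\f.(\g.(\h.((f h) g)))) h))) s) (\f.(\g.(\h.((f h) g))))) u)
Step 3: (((t ((\f.(\g.(\h.((f h) g)))) s)) (\f.(\g.(\h.((f h) g))))) u)
Step 4: (((t (\g.(\h.((s h) g)))) (\f.(\g.(\h.((f h) g))))) u)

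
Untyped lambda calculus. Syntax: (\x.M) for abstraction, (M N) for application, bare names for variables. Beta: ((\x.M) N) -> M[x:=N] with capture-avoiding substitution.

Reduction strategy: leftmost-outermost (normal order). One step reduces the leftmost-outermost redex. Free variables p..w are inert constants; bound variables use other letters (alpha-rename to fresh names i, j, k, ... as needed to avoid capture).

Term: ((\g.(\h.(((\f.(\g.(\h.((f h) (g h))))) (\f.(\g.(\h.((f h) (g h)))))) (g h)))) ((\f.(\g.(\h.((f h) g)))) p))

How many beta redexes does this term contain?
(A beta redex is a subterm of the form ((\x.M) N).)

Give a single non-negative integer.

Answer: 3

Derivation:
Term: ((\g.(\h.(((\f.(\g.(\h.((f h) (g h))))) (\f.(\g.(\h.((f h) (g h)))))) (g h)))) ((\f.(\g.(\h.((f h) g)))) p))
  Redex: ((\g.(\h.(((\f.(\g.(\h.((f h) (g h))))) (\f.(\g.(\h.((f h) (g h)))))) (g h)))) ((\f.(\g.(\h.((f h) g)))) p))
  Redex: ((\f.(\g.(\h.((f h) (g h))))) (\f.(\g.(\h.((f h) (g h))))))
  Redex: ((\f.(\g.(\h.((f h) g)))) p)
Total redexes: 3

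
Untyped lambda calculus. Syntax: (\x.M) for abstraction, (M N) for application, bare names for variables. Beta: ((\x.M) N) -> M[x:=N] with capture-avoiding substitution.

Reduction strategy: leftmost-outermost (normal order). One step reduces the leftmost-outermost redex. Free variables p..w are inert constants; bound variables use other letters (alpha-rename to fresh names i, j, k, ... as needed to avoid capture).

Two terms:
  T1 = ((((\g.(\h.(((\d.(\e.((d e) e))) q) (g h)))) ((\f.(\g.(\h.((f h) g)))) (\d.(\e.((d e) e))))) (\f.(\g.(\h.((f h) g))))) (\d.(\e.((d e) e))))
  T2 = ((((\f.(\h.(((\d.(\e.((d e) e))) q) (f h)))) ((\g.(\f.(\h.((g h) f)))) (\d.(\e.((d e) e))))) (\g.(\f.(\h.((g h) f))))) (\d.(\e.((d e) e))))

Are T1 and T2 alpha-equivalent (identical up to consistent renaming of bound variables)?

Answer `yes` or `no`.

Answer: yes

Derivation:
Term 1: ((((\g.(\h.(((\d.(\e.((d e) e))) q) (g h)))) ((\f.(\g.(\h.((f h) g)))) (\d.(\e.((d e) e))))) (\f.(\g.(\h.((f h) g))))) (\d.(\e.((d e) e))))
Term 2: ((((\f.(\h.(((\d.(\e.((d e) e))) q) (f h)))) ((\g.(\f.(\h.((g h) f)))) (\d.(\e.((d e) e))))) (\g.(\f.(\h.((g h) f))))) (\d.(\e.((d e) e))))
Alpha-equivalence: compare structure up to binder renaming.
Result: True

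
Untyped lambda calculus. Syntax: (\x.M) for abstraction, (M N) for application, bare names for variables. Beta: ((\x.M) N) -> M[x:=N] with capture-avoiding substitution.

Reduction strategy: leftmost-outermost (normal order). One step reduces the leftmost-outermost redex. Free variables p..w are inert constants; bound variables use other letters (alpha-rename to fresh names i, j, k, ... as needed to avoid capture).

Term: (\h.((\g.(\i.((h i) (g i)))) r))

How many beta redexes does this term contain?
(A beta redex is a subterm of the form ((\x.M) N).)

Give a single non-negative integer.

Term: (\h.((\g.(\i.((h i) (g i)))) r))
  Redex: ((\g.(\i.((h i) (g i)))) r)
Total redexes: 1

Answer: 1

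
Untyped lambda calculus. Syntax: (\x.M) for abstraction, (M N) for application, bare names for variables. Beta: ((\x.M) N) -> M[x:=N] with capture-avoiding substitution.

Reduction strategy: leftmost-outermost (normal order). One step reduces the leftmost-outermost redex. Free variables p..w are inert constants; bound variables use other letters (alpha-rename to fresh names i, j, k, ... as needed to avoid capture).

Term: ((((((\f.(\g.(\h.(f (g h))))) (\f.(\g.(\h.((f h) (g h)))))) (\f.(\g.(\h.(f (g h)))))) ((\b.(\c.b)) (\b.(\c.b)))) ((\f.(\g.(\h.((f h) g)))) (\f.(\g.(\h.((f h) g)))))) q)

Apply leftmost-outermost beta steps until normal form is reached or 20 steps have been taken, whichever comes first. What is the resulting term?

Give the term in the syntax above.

Step 0: ((((((\f.(\g.(\h.(f (g h))))) (\f.(\g.(\h.((f h) (g h)))))) (\f.(\g.(\h.(f (g h)))))) ((\b.(\c.b)) (\b.(\c.b)))) ((\f.(\g.(\h.((f h) g)))) (\f.(\g.(\h.((f h) g)))))) q)
Step 1: (((((\g.(\h.((\f.(\g.(\h.((f h) (g h))))) (g h)))) (\f.(\g.(\h.(f (g h)))))) ((\b.(\c.b)) (\b.(\c.b)))) ((\f.(\g.(\h.((f h) g)))) (\f.(\g.(\h.((f h) g)))))) q)
Step 2: ((((\h.((\f.(\g.(\h.((f h) (g h))))) ((\f.(\g.(\h.(f (g h))))) h))) ((\b.(\c.b)) (\b.(\c.b)))) ((\f.(\g.(\h.((f h) g)))) (\f.(\g.(\h.((f h) g)))))) q)
Step 3: ((((\f.(\g.(\h.((f h) (g h))))) ((\f.(\g.(\h.(f (g h))))) ((\b.(\c.b)) (\b.(\c.b))))) ((\f.(\g.(\h.((f h) g)))) (\f.(\g.(\h.((f h) g)))))) q)
Step 4: (((\g.(\h.((((\f.(\g.(\h.(f (g h))))) ((\b.(\c.b)) (\b.(\c.b)))) h) (g h)))) ((\f.(\g.(\h.((f h) g)))) (\f.(\g.(\h.((f h) g)))))) q)
Step 5: ((\h.((((\f.(\g.(\h.(f (g h))))) ((\b.(\c.b)) (\b.(\c.b)))) h) (((\f.(\g.(\h.((f h) g)))) (\f.(\g.(\h.((f h) g))))) h))) q)
Step 6: ((((\f.(\g.(\h.(f (g h))))) ((\b.(\c.b)) (\b.(\c.b)))) q) (((\f.(\g.(\h.((f h) g)))) (\f.(\g.(\h.((f h) g))))) q))
Step 7: (((\g.(\h.(((\b.(\c.b)) (\b.(\c.b))) (g h)))) q) (((\f.(\g.(\h.((f h) g)))) (\f.(\g.(\h.((f h) g))))) q))
Step 8: ((\h.(((\b.(\c.b)) (\b.(\c.b))) (q h))) (((\f.(\g.(\h.((f h) g)))) (\f.(\g.(\h.((f h) g))))) q))
Step 9: (((\b.(\c.b)) (\b.(\c.b))) (q (((\f.(\g.(\h.((f h) g)))) (\f.(\g.(\h.((f h) g))))) q)))
Step 10: ((\c.(\b.(\c.b))) (q (((\f.(\g.(\h.((f h) g)))) (\f.(\g.(\h.((f h) g))))) q)))
Step 11: (\b.(\c.b))

Answer: (\b.(\c.b))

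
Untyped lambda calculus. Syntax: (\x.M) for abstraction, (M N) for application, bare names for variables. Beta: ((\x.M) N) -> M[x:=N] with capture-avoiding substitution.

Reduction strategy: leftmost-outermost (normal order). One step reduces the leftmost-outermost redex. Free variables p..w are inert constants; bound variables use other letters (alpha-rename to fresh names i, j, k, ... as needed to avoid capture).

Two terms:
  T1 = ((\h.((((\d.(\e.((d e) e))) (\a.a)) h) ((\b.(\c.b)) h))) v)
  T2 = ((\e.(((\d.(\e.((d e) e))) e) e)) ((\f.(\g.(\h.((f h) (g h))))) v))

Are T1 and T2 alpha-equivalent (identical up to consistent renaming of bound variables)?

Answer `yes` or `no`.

Answer: no

Derivation:
Term 1: ((\h.((((\d.(\e.((d e) e))) (\a.a)) h) ((\b.(\c.b)) h))) v)
Term 2: ((\e.(((\d.(\e.((d e) e))) e) e)) ((\f.(\g.(\h.((f h) (g h))))) v))
Alpha-equivalence: compare structure up to binder renaming.
Result: False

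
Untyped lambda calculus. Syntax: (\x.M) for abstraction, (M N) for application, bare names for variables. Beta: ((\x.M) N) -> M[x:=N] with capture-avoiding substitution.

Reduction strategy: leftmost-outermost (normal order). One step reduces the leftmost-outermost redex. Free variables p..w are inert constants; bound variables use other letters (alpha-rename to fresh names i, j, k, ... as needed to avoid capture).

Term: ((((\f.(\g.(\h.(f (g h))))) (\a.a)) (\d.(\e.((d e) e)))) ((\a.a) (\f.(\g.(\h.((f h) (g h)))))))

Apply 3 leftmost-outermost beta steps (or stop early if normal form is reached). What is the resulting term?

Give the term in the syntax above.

Step 0: ((((\f.(\g.(\h.(f (g h))))) (\a.a)) (\d.(\e.((d e) e)))) ((\a.a) (\f.(\g.(\h.((f h) (g h)))))))
Step 1: (((\g.(\h.((\a.a) (g h)))) (\d.(\e.((d e) e)))) ((\a.a) (\f.(\g.(\h.((f h) (g h)))))))
Step 2: ((\h.((\a.a) ((\d.(\e.((d e) e))) h))) ((\a.a) (\f.(\g.(\h.((f h) (g h)))))))
Step 3: ((\a.a) ((\d.(\e.((d e) e))) ((\a.a) (\f.(\g.(\h.((f h) (g h))))))))

Answer: ((\a.a) ((\d.(\e.((d e) e))) ((\a.a) (\f.(\g.(\h.((f h) (g h))))))))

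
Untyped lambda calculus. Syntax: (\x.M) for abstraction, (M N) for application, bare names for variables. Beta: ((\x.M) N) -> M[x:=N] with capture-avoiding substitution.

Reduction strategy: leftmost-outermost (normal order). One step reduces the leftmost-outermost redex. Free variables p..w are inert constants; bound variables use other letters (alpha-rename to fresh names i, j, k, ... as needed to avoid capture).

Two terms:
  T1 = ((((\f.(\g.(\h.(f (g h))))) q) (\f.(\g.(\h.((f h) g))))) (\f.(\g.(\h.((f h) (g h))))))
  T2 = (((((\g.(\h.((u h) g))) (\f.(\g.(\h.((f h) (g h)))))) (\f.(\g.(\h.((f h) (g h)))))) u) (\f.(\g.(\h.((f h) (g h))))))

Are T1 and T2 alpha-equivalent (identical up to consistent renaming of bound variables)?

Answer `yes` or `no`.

Term 1: ((((\f.(\g.(\h.(f (g h))))) q) (\f.(\g.(\h.((f h) g))))) (\f.(\g.(\h.((f h) (g h))))))
Term 2: (((((\g.(\h.((u h) g))) (\f.(\g.(\h.((f h) (g h)))))) (\f.(\g.(\h.((f h) (g h)))))) u) (\f.(\g.(\h.((f h) (g h))))))
Alpha-equivalence: compare structure up to binder renaming.
Result: False

Answer: no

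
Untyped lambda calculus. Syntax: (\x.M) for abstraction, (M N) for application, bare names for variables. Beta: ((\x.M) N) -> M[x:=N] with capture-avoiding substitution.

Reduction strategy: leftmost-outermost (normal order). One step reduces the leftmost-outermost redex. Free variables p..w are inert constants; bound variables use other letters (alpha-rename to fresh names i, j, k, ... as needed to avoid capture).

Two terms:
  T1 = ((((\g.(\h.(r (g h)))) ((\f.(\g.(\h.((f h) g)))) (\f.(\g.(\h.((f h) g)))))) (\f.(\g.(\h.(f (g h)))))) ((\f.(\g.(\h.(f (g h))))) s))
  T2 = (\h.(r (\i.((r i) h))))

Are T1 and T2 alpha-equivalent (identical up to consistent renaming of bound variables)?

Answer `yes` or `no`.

Term 1: ((((\g.(\h.(r (g h)))) ((\f.(\g.(\h.((f h) g)))) (\f.(\g.(\h.((f h) g)))))) (\f.(\g.(\h.(f (g h)))))) ((\f.(\g.(\h.(f (g h))))) s))
Term 2: (\h.(r (\i.((r i) h))))
Alpha-equivalence: compare structure up to binder renaming.
Result: False

Answer: no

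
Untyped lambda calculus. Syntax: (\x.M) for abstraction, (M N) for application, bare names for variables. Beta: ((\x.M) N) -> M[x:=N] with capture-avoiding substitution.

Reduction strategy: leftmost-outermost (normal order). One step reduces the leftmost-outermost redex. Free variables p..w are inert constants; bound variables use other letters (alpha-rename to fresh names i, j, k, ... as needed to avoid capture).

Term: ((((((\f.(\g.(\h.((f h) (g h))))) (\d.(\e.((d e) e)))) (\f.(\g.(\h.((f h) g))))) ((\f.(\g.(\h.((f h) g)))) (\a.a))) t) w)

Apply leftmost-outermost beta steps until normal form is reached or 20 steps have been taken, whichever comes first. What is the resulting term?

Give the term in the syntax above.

Answer: (((\g.(\h.(((\a.a) h) g))) w) t)

Derivation:
Step 0: ((((((\f.(\g.(\h.((f h) (g h))))) (\d.(\e.((d e) e)))) (\f.(\g.(\h.((f h) g))))) ((\f.(\g.(\h.((f h) g)))) (\a.a))) t) w)
Step 1: (((((\g.(\h.(((\d.(\e.((d e) e))) h) (g h)))) (\f.(\g.(\h.((f h) g))))) ((\f.(\g.(\h.((f h) g)))) (\a.a))) t) w)
Step 2: ((((\h.(((\d.(\e.((d e) e))) h) ((\f.(\g.(\h.((f h) g)))) h))) ((\f.(\g.(\h.((f h) g)))) (\a.a))) t) w)
Step 3: (((((\d.(\e.((d e) e))) ((\f.(\g.(\h.((f h) g)))) (\a.a))) ((\f.(\g.(\h.((f h) g)))) ((\f.(\g.(\h.((f h) g)))) (\a.a)))) t) w)
Step 4: ((((\e.((((\f.(\g.(\h.((f h) g)))) (\a.a)) e) e)) ((\f.(\g.(\h.((f h) g)))) ((\f.(\g.(\h.((f h) g)))) (\a.a)))) t) w)
Step 5: ((((((\f.(\g.(\h.((f h) g)))) (\a.a)) ((\f.(\g.(\h.((f h) g)))) ((\f.(\g.(\h.((f h) g)))) (\a.a)))) ((\f.(\g.(\h.((f h) g)))) ((\f.(\g.(\h.((f h) g)))) (\a.a)))) t) w)
Step 6: (((((\g.(\h.(((\a.a) h) g))) ((\f.(\g.(\h.((f h) g)))) ((\f.(\g.(\h.((f h) g)))) (\a.a)))) ((\f.(\g.(\h.((f h) g)))) ((\f.(\g.(\h.((f h) g)))) (\a.a)))) t) w)
Step 7: ((((\h.(((\a.a) h) ((\f.(\g.(\h.((f h) g)))) ((\f.(\g.(\h.((f h) g)))) (\a.a))))) ((\f.(\g.(\h.((f h) g)))) ((\f.(\g.(\h.((f h) g)))) (\a.a)))) t) w)
Step 8: (((((\a.a) ((\f.(\g.(\h.((f h) g)))) ((\f.(\g.(\h.((f h) g)))) (\a.a)))) ((\f.(\g.(\h.((f h) g)))) ((\f.(\g.(\h.((f h) g)))) (\a.a)))) t) w)
Step 9: (((((\f.(\g.(\h.((f h) g)))) ((\f.(\g.(\h.((f h) g)))) (\a.a))) ((\f.(\g.(\h.((f h) g)))) ((\f.(\g.(\h.((f h) g)))) (\a.a)))) t) w)
Step 10: ((((\g.(\h.((((\f.(\g.(\h.((f h) g)))) (\a.a)) h) g))) ((\f.(\g.(\h.((f h) g)))) ((\f.(\g.(\h.((f h) g)))) (\a.a)))) t) w)
Step 11: (((\h.((((\f.(\g.(\h.((f h) g)))) (\a.a)) h) ((\f.(\g.(\h.((f h) g)))) ((\f.(\g.(\h.((f h) g)))) (\a.a))))) t) w)
Step 12: (((((\f.(\g.(\h.((f h) g)))) (\a.a)) t) ((\f.(\g.(\h.((f h) g)))) ((\f.(\g.(\h.((f h) g)))) (\a.a)))) w)
Step 13: ((((\g.(\h.(((\a.a) h) g))) t) ((\f.(\g.(\h.((f h) g)))) ((\f.(\g.(\h.((f h) g)))) (\a.a)))) w)
Step 14: (((\h.(((\a.a) h) t)) ((\f.(\g.(\h.((f h) g)))) ((\f.(\g.(\h.((f h) g)))) (\a.a)))) w)
Step 15: ((((\a.a) ((\f.(\g.(\h.((f h) g)))) ((\f.(\g.(\h.((f h) g)))) (\a.a)))) t) w)
Step 16: ((((\f.(\g.(\h.((f h) g)))) ((\f.(\g.(\h.((f h) g)))) (\a.a))) t) w)
Step 17: (((\g.(\h.((((\f.(\g.(\h.((f h) g)))) (\a.a)) h) g))) t) w)
Step 18: ((\h.((((\f.(\g.(\h.((f h) g)))) (\a.a)) h) t)) w)
Step 19: ((((\f.(\g.(\h.((f h) g)))) (\a.a)) w) t)
Step 20: (((\g.(\h.(((\a.a) h) g))) w) t)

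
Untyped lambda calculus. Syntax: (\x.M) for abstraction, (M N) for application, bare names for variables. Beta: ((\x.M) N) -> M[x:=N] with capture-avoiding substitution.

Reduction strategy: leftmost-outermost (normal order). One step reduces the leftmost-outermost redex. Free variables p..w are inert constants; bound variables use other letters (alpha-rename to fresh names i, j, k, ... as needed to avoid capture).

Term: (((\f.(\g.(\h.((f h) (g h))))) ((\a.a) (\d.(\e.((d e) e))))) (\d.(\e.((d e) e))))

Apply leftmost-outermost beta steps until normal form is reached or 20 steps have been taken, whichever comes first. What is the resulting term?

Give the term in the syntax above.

Answer: (\h.((h (\e.((h e) e))) (\e.((h e) e))))

Derivation:
Step 0: (((\f.(\g.(\h.((f h) (g h))))) ((\a.a) (\d.(\e.((d e) e))))) (\d.(\e.((d e) e))))
Step 1: ((\g.(\h.((((\a.a) (\d.(\e.((d e) e)))) h) (g h)))) (\d.(\e.((d e) e))))
Step 2: (\h.((((\a.a) (\d.(\e.((d e) e)))) h) ((\d.(\e.((d e) e))) h)))
Step 3: (\h.(((\d.(\e.((d e) e))) h) ((\d.(\e.((d e) e))) h)))
Step 4: (\h.((\e.((h e) e)) ((\d.(\e.((d e) e))) h)))
Step 5: (\h.((h ((\d.(\e.((d e) e))) h)) ((\d.(\e.((d e) e))) h)))
Step 6: (\h.((h (\e.((h e) e))) ((\d.(\e.((d e) e))) h)))
Step 7: (\h.((h (\e.((h e) e))) (\e.((h e) e))))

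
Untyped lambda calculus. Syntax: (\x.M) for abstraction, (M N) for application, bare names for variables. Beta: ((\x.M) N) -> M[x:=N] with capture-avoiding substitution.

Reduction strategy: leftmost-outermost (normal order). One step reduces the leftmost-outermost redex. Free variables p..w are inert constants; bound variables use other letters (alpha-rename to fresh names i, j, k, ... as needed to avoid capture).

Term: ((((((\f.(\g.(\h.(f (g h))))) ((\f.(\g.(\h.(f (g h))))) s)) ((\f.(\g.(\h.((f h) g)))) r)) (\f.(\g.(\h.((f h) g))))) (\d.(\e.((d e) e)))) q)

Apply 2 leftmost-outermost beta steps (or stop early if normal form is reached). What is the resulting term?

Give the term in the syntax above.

Step 0: ((((((\f.(\g.(\h.(f (g h))))) ((\f.(\g.(\h.(f (g h))))) s)) ((\f.(\g.(\h.((f h) g)))) r)) (\f.(\g.(\h.((f h) g))))) (\d.(\e.((d e) e)))) q)
Step 1: (((((\g.(\h.(((\f.(\g.(\h.(f (g h))))) s) (g h)))) ((\f.(\g.(\h.((f h) g)))) r)) (\f.(\g.(\h.((f h) g))))) (\d.(\e.((d e) e)))) q)
Step 2: ((((\h.(((\f.(\g.(\h.(f (g h))))) s) (((\f.(\g.(\h.((f h) g)))) r) h))) (\f.(\g.(\h.((f h) g))))) (\d.(\e.((d e) e)))) q)

Answer: ((((\h.(((\f.(\g.(\h.(f (g h))))) s) (((\f.(\g.(\h.((f h) g)))) r) h))) (\f.(\g.(\h.((f h) g))))) (\d.(\e.((d e) e)))) q)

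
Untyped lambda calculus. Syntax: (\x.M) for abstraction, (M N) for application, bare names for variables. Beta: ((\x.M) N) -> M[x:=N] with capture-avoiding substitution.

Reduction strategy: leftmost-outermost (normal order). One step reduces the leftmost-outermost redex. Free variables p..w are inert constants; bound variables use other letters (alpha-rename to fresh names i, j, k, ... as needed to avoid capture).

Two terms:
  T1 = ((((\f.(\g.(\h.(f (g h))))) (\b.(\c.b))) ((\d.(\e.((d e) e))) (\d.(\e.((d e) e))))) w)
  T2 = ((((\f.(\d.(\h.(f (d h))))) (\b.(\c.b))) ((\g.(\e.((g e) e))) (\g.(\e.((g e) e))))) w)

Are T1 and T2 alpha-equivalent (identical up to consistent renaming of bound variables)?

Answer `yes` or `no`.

Answer: yes

Derivation:
Term 1: ((((\f.(\g.(\h.(f (g h))))) (\b.(\c.b))) ((\d.(\e.((d e) e))) (\d.(\e.((d e) e))))) w)
Term 2: ((((\f.(\d.(\h.(f (d h))))) (\b.(\c.b))) ((\g.(\e.((g e) e))) (\g.(\e.((g e) e))))) w)
Alpha-equivalence: compare structure up to binder renaming.
Result: True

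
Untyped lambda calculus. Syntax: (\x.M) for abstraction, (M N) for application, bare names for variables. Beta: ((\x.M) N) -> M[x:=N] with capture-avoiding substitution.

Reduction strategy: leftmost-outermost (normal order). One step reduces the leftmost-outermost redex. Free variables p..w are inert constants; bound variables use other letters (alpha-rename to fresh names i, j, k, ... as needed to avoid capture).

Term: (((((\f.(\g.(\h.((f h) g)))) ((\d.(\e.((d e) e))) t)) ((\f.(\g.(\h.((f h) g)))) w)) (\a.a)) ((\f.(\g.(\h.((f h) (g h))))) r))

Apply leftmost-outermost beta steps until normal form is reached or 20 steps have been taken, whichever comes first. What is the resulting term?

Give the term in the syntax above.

Answer: ((((t (\a.a)) (\a.a)) (\g.(\h.((w h) g)))) (\g.(\h.((r h) (g h)))))

Derivation:
Step 0: (((((\f.(\g.(\h.((f h) g)))) ((\d.(\e.((d e) e))) t)) ((\f.(\g.(\h.((f h) g)))) w)) (\a.a)) ((\f.(\g.(\h.((f h) (g h))))) r))
Step 1: ((((\g.(\h.((((\d.(\e.((d e) e))) t) h) g))) ((\f.(\g.(\h.((f h) g)))) w)) (\a.a)) ((\f.(\g.(\h.((f h) (g h))))) r))
Step 2: (((\h.((((\d.(\e.((d e) e))) t) h) ((\f.(\g.(\h.((f h) g)))) w))) (\a.a)) ((\f.(\g.(\h.((f h) (g h))))) r))
Step 3: (((((\d.(\e.((d e) e))) t) (\a.a)) ((\f.(\g.(\h.((f h) g)))) w)) ((\f.(\g.(\h.((f h) (g h))))) r))
Step 4: ((((\e.((t e) e)) (\a.a)) ((\f.(\g.(\h.((f h) g)))) w)) ((\f.(\g.(\h.((f h) (g h))))) r))
Step 5: ((((t (\a.a)) (\a.a)) ((\f.(\g.(\h.((f h) g)))) w)) ((\f.(\g.(\h.((f h) (g h))))) r))
Step 6: ((((t (\a.a)) (\a.a)) (\g.(\h.((w h) g)))) ((\f.(\g.(\h.((f h) (g h))))) r))
Step 7: ((((t (\a.a)) (\a.a)) (\g.(\h.((w h) g)))) (\g.(\h.((r h) (g h)))))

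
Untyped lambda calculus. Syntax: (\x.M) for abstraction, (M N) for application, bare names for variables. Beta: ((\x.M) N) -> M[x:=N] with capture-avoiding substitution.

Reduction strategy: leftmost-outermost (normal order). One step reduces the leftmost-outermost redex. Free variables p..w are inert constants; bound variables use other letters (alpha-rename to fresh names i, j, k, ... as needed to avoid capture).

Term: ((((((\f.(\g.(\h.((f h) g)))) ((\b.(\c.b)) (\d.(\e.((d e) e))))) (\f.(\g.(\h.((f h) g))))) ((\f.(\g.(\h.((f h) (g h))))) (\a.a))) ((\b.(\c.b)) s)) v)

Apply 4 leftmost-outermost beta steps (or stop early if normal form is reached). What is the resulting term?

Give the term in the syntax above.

Answer: (((((\c.(\d.(\e.((d e) e)))) ((\f.(\g.(\h.((f h) (g h))))) (\a.a))) (\f.(\g.(\h.((f h) g))))) ((\b.(\c.b)) s)) v)

Derivation:
Step 0: ((((((\f.(\g.(\h.((f h) g)))) ((\b.(\c.b)) (\d.(\e.((d e) e))))) (\f.(\g.(\h.((f h) g))))) ((\f.(\g.(\h.((f h) (g h))))) (\a.a))) ((\b.(\c.b)) s)) v)
Step 1: (((((\g.(\h.((((\b.(\c.b)) (\d.(\e.((d e) e)))) h) g))) (\f.(\g.(\h.((f h) g))))) ((\f.(\g.(\h.((f h) (g h))))) (\a.a))) ((\b.(\c.b)) s)) v)
Step 2: ((((\h.((((\b.(\c.b)) (\d.(\e.((d e) e)))) h) (\f.(\g.(\h.((f h) g)))))) ((\f.(\g.(\h.((f h) (g h))))) (\a.a))) ((\b.(\c.b)) s)) v)
Step 3: ((((((\b.(\c.b)) (\d.(\e.((d e) e)))) ((\f.(\g.(\h.((f h) (g h))))) (\a.a))) (\f.(\g.(\h.((f h) g))))) ((\b.(\c.b)) s)) v)
Step 4: (((((\c.(\d.(\e.((d e) e)))) ((\f.(\g.(\h.((f h) (g h))))) (\a.a))) (\f.(\g.(\h.((f h) g))))) ((\b.(\c.b)) s)) v)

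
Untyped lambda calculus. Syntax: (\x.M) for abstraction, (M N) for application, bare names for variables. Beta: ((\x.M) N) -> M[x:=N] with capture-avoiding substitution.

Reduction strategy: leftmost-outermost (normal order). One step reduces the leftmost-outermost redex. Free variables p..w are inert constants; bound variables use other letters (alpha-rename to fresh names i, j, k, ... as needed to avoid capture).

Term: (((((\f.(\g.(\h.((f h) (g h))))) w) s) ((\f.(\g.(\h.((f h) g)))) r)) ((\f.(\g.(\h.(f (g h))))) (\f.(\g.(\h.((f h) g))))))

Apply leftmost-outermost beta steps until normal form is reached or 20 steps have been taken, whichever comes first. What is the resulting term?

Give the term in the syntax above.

Step 0: (((((\f.(\g.(\h.((f h) (g h))))) w) s) ((\f.(\g.(\h.((f h) g)))) r)) ((\f.(\g.(\h.(f (g h))))) (\f.(\g.(\h.((f h) g))))))
Step 1: ((((\g.(\h.((w h) (g h)))) s) ((\f.(\g.(\h.((f h) g)))) r)) ((\f.(\g.(\h.(f (g h))))) (\f.(\g.(\h.((f h) g))))))
Step 2: (((\h.((w h) (s h))) ((\f.(\g.(\h.((f h) g)))) r)) ((\f.(\g.(\h.(f (g h))))) (\f.(\g.(\h.((f h) g))))))
Step 3: (((w ((\f.(\g.(\h.((f h) g)))) r)) (s ((\f.(\g.(\h.((f h) g)))) r))) ((\f.(\g.(\h.(f (g h))))) (\f.(\g.(\h.((f h) g))))))
Step 4: (((w (\g.(\h.((r h) g)))) (s ((\f.(\g.(\h.((f h) g)))) r))) ((\f.(\g.(\h.(f (g h))))) (\f.(\g.(\h.((f h) g))))))
Step 5: (((w (\g.(\h.((r h) g)))) (s (\g.(\h.((r h) g))))) ((\f.(\g.(\h.(f (g h))))) (\f.(\g.(\h.((f h) g))))))
Step 6: (((w (\g.(\h.((r h) g)))) (s (\g.(\h.((r h) g))))) (\g.(\h.((\f.(\g.(\h.((f h) g)))) (g h)))))
Step 7: (((w (\g.(\h.((r h) g)))) (s (\g.(\h.((r h) g))))) (\g.(\h.(\i.(\j.(((g h) j) i))))))

Answer: (((w (\g.(\h.((r h) g)))) (s (\g.(\h.((r h) g))))) (\g.(\h.(\i.(\j.(((g h) j) i))))))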